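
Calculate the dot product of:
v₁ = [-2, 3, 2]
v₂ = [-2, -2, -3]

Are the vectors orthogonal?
-8, No

The dot product is the sum of products of corresponding components.
v₁·v₂ = (-2)*(-2) + (3)*(-2) + (2)*(-3) = 4 - 6 - 6 = -8.
Two vectors are orthogonal iff their dot product is 0; here the dot product is -8, so the vectors are not orthogonal.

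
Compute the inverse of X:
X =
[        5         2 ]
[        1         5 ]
det(X) = 23
X⁻¹ =
[     5/23     -2/23 ]
[    -1/23      5/23 ]

For a 2×2 matrix X = [[a, b], [c, d]] with det(X) ≠ 0, X⁻¹ = (1/det(X)) * [[d, -b], [-c, a]].
det(X) = (5)*(5) - (2)*(1) = 25 - 2 = 23.
X⁻¹ = (1/23) * [[5, -2], [-1, 5]].
Dividing each entry by 23 and reducing:
X⁻¹ =
[     5/23     -2/23 ]
[    -1/23      5/23 ]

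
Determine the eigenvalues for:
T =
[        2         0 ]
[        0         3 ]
λ = 2, 3

Solve det(T - λI) = 0. For a 2×2 matrix the characteristic equation is λ² - (trace)λ + det = 0.
trace(T) = a + d = 2 + 3 = 5.
det(T) = a*d - b*c = (2)*(3) - (0)*(0) = 6 - 0 = 6.
Characteristic equation: λ² - (5)λ + (6) = 0.
Discriminant = (5)² - 4*(6) = 25 - 24 = 1.
λ = (5 ± √1) / 2 = (5 ± 1) / 2 = 2, 3.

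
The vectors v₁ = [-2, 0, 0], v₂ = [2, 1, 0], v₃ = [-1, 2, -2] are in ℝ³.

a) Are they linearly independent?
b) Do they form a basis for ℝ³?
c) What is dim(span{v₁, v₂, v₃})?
Yes independent, yes basis, dim = 3

Stack v₁, v₂, v₃ as rows of a 3×3 matrix.
[[-2, 0, 0]; [2, 1, 0]; [-1, 2, -2]] is already lower triangular with nonzero diagonal entries (-2, 1, -2), so its determinant is the product of the diagonal entries, det = (-2)·(1)·(-2) = 4 ≠ 0, and the rows are linearly independent.
Three linearly independent vectors in ℝ³ form a basis for ℝ³, so dim(span{v₁,v₂,v₃}) = 3.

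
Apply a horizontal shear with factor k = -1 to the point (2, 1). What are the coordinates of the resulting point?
(1, 1)

Shear matrix for horizontal shear with factor k = -1:
[[1, -1], [0, 1]]
Result: (2, 1) → (1, 1)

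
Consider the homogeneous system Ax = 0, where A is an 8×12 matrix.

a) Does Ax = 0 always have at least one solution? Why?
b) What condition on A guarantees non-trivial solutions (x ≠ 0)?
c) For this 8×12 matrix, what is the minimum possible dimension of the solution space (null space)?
a) Yes, x = 0 is always a solution. b) When A has linearly dependent columns (rank < n). c) Minimum nullity = 4.

a) x = 0 satisfies A·0 = 0, so the zero vector is always a solution.
b) Non-trivial solutions exist iff the columns of A are linearly dependent, equivalently rank(A) < n (the number of columns).
c) By rank-nullity, rank(A) + nullity(A) = n = 12. Since A has only 8 rows, rank(A) ≤ 8, so nullity(A) ≥ 12 - 8 = 4.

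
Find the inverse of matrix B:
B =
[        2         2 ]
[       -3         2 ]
det(B) = 10
B⁻¹ =
[      1/5      -1/5 ]
[     3/10       1/5 ]

For a 2×2 matrix B = [[a, b], [c, d]] with det(B) ≠ 0, B⁻¹ = (1/det(B)) * [[d, -b], [-c, a]].
det(B) = (2)*(2) - (2)*(-3) = 4 + 6 = 10.
B⁻¹ = (1/10) * [[2, -2], [3, 2]].
Dividing each entry by 10 and reducing:
B⁻¹ =
[      1/5      -1/5 ]
[     3/10       1/5 ]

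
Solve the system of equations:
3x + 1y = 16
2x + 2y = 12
x = 5, y = 1

Use elimination (row reduction):
Equation 1: 3x + 1y = 16.
Equation 2: 2x + 2y = 12.
Multiply Eq1 by 2 and Eq2 by 3: 6x + 2y = 32;  6x + 6y = 36.
Subtract: (4)y = 4, so y = 1.
Back-substitute into Eq1: 3x + 1*(1) = 16, so x = 5.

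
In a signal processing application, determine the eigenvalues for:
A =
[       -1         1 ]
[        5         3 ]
λ = -2, 4

Solve det(A - λI) = 0. For a 2×2 matrix the characteristic equation is λ² - (trace)λ + det = 0.
trace(A) = a + d = -1 + 3 = 2.
det(A) = a*d - b*c = (-1)*(3) - (1)*(5) = -3 - 5 = -8.
Characteristic equation: λ² - (2)λ + (-8) = 0.
Discriminant = (2)² - 4*(-8) = 4 + 32 = 36.
λ = (2 ± √36) / 2 = (2 ± 6) / 2 = -2, 4.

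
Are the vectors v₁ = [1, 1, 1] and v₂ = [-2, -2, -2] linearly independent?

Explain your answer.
No, linearly dependent (v₂ = -2·v₁)

Check whether there is a scalar k with v₂ = k·v₁.
Comparing components, k = -2 satisfies -2·[1, 1, 1] = [-2, -2, -2].
Since v₂ is a scalar multiple of v₁, the two vectors are linearly dependent.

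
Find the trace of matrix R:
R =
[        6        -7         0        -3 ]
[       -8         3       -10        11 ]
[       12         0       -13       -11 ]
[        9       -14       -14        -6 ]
tr(R) = 6 + 3 - 13 - 6 = -10

The trace of a square matrix is the sum of its diagonal entries.
Diagonal entries of R: R[0][0] = 6, R[1][1] = 3, R[2][2] = -13, R[3][3] = -6.
tr(R) = 6 + 3 - 13 - 6 = -10.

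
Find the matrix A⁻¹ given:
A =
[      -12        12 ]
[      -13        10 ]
det(A) = 36
A⁻¹ =
[     5/18      -1/3 ]
[    13/36      -1/3 ]

For a 2×2 matrix A = [[a, b], [c, d]] with det(A) ≠ 0, A⁻¹ = (1/det(A)) * [[d, -b], [-c, a]].
det(A) = (-12)*(10) - (12)*(-13) = -120 + 156 = 36.
A⁻¹ = (1/36) * [[10, -12], [13, -12]].
Dividing each entry by 36 and reducing:
A⁻¹ =
[     5/18      -1/3 ]
[    13/36      -1/3 ]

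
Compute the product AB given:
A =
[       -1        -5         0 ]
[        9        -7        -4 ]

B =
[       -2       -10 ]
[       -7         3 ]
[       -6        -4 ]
AB =
[       37        -5 ]
[       55       -95 ]

Matrix multiplication: (AB)[i][j] = sum over k of A[i][k] * B[k][j].
  (AB)[0][0] = (-1)*(-2) + (-5)*(-7) + (0)*(-6) = 37
  (AB)[0][1] = (-1)*(-10) + (-5)*(3) + (0)*(-4) = -5
  (AB)[1][0] = (9)*(-2) + (-7)*(-7) + (-4)*(-6) = 55
  (AB)[1][1] = (9)*(-10) + (-7)*(3) + (-4)*(-4) = -95
AB =
[       37        -5 ]
[       55       -95 ]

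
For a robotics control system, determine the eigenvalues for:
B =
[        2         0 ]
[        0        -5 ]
λ = -5, 2

Solve det(B - λI) = 0. For a 2×2 matrix the characteristic equation is λ² - (trace)λ + det = 0.
trace(B) = a + d = 2 - 5 = -3.
det(B) = a*d - b*c = (2)*(-5) - (0)*(0) = -10 - 0 = -10.
Characteristic equation: λ² - (-3)λ + (-10) = 0.
Discriminant = (-3)² - 4*(-10) = 9 + 40 = 49.
λ = (-3 ± √49) / 2 = (-3 ± 7) / 2 = -5, 2.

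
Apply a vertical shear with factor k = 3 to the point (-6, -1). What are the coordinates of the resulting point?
(-6, -19)

Shear matrix for vertical shear with factor k = 3:
[[1, 0], [3, 1]]
Result: (-6, -1) → (-6, -19)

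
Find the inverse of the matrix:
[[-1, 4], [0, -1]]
[[-1, -4], [0, -1]]

For [[a,b],[c,d]], inverse = (1/det)·[[d,-b],[-c,a]]
det = -1·-1 - 4·0 = 1
Inverse = (1/1)·[[-1, -4], [0, -1]]
        = [[-1, -4], [0, -1]]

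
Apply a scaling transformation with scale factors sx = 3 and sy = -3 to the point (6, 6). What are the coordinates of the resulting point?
(18, -18)

Scaling matrix:
[[3, 0], [0, -3]]
Result: (6 × 3, 6 × -3) = (18, -18)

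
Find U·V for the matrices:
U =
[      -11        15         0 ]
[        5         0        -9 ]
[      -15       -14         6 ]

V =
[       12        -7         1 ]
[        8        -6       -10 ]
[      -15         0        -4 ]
UV =
[      -12       -13      -161 ]
[      195       -35        41 ]
[     -382       189       101 ]

Matrix multiplication: (UV)[i][j] = sum over k of U[i][k] * V[k][j].
  (UV)[0][0] = (-11)*(12) + (15)*(8) + (0)*(-15) = -12
  (UV)[0][1] = (-11)*(-7) + (15)*(-6) + (0)*(0) = -13
  (UV)[0][2] = (-11)*(1) + (15)*(-10) + (0)*(-4) = -161
  (UV)[1][0] = (5)*(12) + (0)*(8) + (-9)*(-15) = 195
  (UV)[1][1] = (5)*(-7) + (0)*(-6) + (-9)*(0) = -35
  (UV)[1][2] = (5)*(1) + (0)*(-10) + (-9)*(-4) = 41
  (UV)[2][0] = (-15)*(12) + (-14)*(8) + (6)*(-15) = -382
  (UV)[2][1] = (-15)*(-7) + (-14)*(-6) + (6)*(0) = 189
  (UV)[2][2] = (-15)*(1) + (-14)*(-10) + (6)*(-4) = 101
UV =
[      -12       -13      -161 ]
[      195       -35        41 ]
[     -382       189       101 ]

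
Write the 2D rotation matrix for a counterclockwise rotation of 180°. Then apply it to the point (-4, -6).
R = [[-1, 0], [0, -1]]; R·(-4, -6) = (4, 6)

Rotation matrix formula: R(θ) = [[cos θ, -sin θ], [sin θ, cos θ]]
For θ = 180°:
cos(180°) = -1
sin(180°) = 0
R = [[-1, 0], [0, -1]]
Apply to (-4, -6): [-1·-4 + (0)·-6, 0·-4 + -1·-6] = (4, 6)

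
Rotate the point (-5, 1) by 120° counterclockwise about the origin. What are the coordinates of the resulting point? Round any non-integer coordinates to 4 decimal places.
(1.6340, -4.8301)

Rotation matrix R(θ) = [[cos θ, -sin θ], [sin θ, cos θ]]; for θ = 120°:
R = [[-1/2, -√3/2], [√3/2, -1/2]]
Result: R × [-5, 1]ᵀ = [-1/2·-5 + (-√3/2)·1, √3/2·-5 + (-1/2)·1]ᵀ = (1.6340, -4.8301)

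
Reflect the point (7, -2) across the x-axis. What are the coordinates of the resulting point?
(7, 2)

Reflection across x-axis: (7, -2) → (7, 2)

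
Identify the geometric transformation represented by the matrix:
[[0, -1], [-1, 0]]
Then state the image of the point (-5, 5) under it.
reflection across the line y = -x; image of (-5, 5) is (-5, 5)

This is a symmetric orthogonal matrix with determinant -1, which characterizes a reflection in ℝ².
The matrix [[0, -1], [-1, 0]] represents: reflection across the line y = -x.
Applying it to (-5, 5): [0·-5 + -1·5, -1·-5 + 0·5] = (-5, 5).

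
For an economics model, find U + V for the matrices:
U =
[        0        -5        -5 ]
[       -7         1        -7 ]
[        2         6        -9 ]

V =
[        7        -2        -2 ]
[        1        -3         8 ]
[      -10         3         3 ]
U + V =
[        7        -7        -7 ]
[       -6        -2         1 ]
[       -8         9        -6 ]

Matrix addition is elementwise: (U+V)[i][j] = U[i][j] + V[i][j].
  (U+V)[0][0] = (0) + (7) = 7
  (U+V)[0][1] = (-5) + (-2) = -7
  (U+V)[0][2] = (-5) + (-2) = -7
  (U+V)[1][0] = (-7) + (1) = -6
  (U+V)[1][1] = (1) + (-3) = -2
  (U+V)[1][2] = (-7) + (8) = 1
  (U+V)[2][0] = (2) + (-10) = -8
  (U+V)[2][1] = (6) + (3) = 9
  (U+V)[2][2] = (-9) + (3) = -6
U + V =
[        7        -7        -7 ]
[       -6        -2         1 ]
[       -8         9        -6 ]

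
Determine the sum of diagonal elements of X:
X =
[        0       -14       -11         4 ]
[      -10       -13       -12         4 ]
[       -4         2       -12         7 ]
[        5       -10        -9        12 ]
tr(X) = 0 - 13 - 12 + 12 = -13

The trace of a square matrix is the sum of its diagonal entries.
Diagonal entries of X: X[0][0] = 0, X[1][1] = -13, X[2][2] = -12, X[3][3] = 12.
tr(X) = 0 - 13 - 12 + 12 = -13.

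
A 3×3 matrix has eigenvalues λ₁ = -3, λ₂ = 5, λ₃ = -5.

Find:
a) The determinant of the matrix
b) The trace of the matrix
det = 75, trace = -3

Two standard eigenvalue identities:
- det(A) equals the product of the eigenvalues (counted with multiplicity).
- trace(A) equals the sum of the eigenvalues.
det(A) = (-3)*(5)*(-5) = 75.
trace(A) = -3 + 5 - 5 = -3.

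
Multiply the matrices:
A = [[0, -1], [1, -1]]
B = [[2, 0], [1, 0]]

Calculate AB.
[[-1, 0], [1, 0]]

Each entry (i,j) of AB = sum over k of A[i][k]*B[k][j].
(AB)[0][0] = (0)*(2) + (-1)*(1) = -1
(AB)[0][1] = (0)*(0) + (-1)*(0) = 0
(AB)[1][0] = (1)*(2) + (-1)*(1) = 1
(AB)[1][1] = (1)*(0) + (-1)*(0) = 0
AB = [[-1, 0], [1, 0]]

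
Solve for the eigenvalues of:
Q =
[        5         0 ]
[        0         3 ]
λ = 3, 5

Solve det(Q - λI) = 0. For a 2×2 matrix the characteristic equation is λ² - (trace)λ + det = 0.
trace(Q) = a + d = 5 + 3 = 8.
det(Q) = a*d - b*c = (5)*(3) - (0)*(0) = 15 - 0 = 15.
Characteristic equation: λ² - (8)λ + (15) = 0.
Discriminant = (8)² - 4*(15) = 64 - 60 = 4.
λ = (8 ± √4) / 2 = (8 ± 2) / 2 = 3, 5.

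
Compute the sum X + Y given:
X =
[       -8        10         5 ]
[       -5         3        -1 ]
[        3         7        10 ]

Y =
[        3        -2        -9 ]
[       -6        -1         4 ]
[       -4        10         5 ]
X + Y =
[       -5         8        -4 ]
[      -11         2         3 ]
[       -1        17        15 ]

Matrix addition is elementwise: (X+Y)[i][j] = X[i][j] + Y[i][j].
  (X+Y)[0][0] = (-8) + (3) = -5
  (X+Y)[0][1] = (10) + (-2) = 8
  (X+Y)[0][2] = (5) + (-9) = -4
  (X+Y)[1][0] = (-5) + (-6) = -11
  (X+Y)[1][1] = (3) + (-1) = 2
  (X+Y)[1][2] = (-1) + (4) = 3
  (X+Y)[2][0] = (3) + (-4) = -1
  (X+Y)[2][1] = (7) + (10) = 17
  (X+Y)[2][2] = (10) + (5) = 15
X + Y =
[       -5         8        -4 ]
[      -11         2         3 ]
[       -1        17        15 ]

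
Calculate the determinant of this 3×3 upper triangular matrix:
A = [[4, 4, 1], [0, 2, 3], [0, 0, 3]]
24

The determinant of a triangular matrix is the product of its diagonal entries (the off-diagonal entries above the diagonal do not affect it).
det(A) = (4) * (2) * (3) = 24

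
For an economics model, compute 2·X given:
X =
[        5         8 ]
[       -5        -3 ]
2X =
[       10        16 ]
[      -10        -6 ]

Scalar multiplication is elementwise: (2X)[i][j] = 2 * X[i][j].
  (2X)[0][0] = 2 * (5) = 10
  (2X)[0][1] = 2 * (8) = 16
  (2X)[1][0] = 2 * (-5) = -10
  (2X)[1][1] = 2 * (-3) = -6
2X =
[       10        16 ]
[      -10        -6 ]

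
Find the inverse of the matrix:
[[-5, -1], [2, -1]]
[[-1/7, 1/7], [-2/7, -5/7]]

For [[a,b],[c,d]], inverse = (1/det)·[[d,-b],[-c,a]]
det = -5·-1 - -1·2 = 7
Inverse = (1/7)·[[-1, 1], [-2, -5]]
        = [[-1/7, 1/7], [-2/7, -5/7]]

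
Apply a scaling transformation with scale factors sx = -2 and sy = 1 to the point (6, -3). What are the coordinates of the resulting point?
(-12, -3)

Scaling matrix:
[[-2, 0], [0, 1]]
Result: (6 × -2, -3 × 1) = (-12, -3)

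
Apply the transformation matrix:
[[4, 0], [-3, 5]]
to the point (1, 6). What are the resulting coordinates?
(4, 27)

Matrix multiplication:
[[4, 0], [-3, 5]] × [1, 6]ᵀ
= [4×1 + 0×6, -3×1 + 5×6]ᵀ
= [4.0000, 27.0000]ᵀ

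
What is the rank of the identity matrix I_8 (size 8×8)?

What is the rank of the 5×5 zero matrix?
rank(I_8) = 8, rank(0) = 0

The identity I_8 has 8 columns that are the standard basis vectors e_1, …, e_8. These are linearly independent, so all 8 columns are pivots and rank(I_8) = 8.
The 5×5 zero matrix has every entry zero, so every row is the zero row and there are no pivots; rank(0) = 0.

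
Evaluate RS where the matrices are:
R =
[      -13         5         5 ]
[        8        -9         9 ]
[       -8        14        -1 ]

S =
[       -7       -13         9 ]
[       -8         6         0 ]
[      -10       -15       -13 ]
RS =
[        1       124      -182 ]
[      -74      -293       -45 ]
[      -46       203       -59 ]

Matrix multiplication: (RS)[i][j] = sum over k of R[i][k] * S[k][j].
  (RS)[0][0] = (-13)*(-7) + (5)*(-8) + (5)*(-10) = 1
  (RS)[0][1] = (-13)*(-13) + (5)*(6) + (5)*(-15) = 124
  (RS)[0][2] = (-13)*(9) + (5)*(0) + (5)*(-13) = -182
  (RS)[1][0] = (8)*(-7) + (-9)*(-8) + (9)*(-10) = -74
  (RS)[1][1] = (8)*(-13) + (-9)*(6) + (9)*(-15) = -293
  (RS)[1][2] = (8)*(9) + (-9)*(0) + (9)*(-13) = -45
  (RS)[2][0] = (-8)*(-7) + (14)*(-8) + (-1)*(-10) = -46
  (RS)[2][1] = (-8)*(-13) + (14)*(6) + (-1)*(-15) = 203
  (RS)[2][2] = (-8)*(9) + (14)*(0) + (-1)*(-13) = -59
RS =
[        1       124      -182 ]
[      -74      -293       -45 ]
[      -46       203       -59 ]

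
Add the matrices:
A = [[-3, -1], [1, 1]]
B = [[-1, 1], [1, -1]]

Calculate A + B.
[[-4, 0], [2, 0]]

Add corresponding elements:
(-3)+(-1)=-4
(-1)+(1)=0
(1)+(1)=2
(1)+(-1)=0
A + B = [[-4, 0], [2, 0]]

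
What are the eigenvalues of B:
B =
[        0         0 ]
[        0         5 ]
λ = 0, 5

Solve det(B - λI) = 0. For a 2×2 matrix the characteristic equation is λ² - (trace)λ + det = 0.
trace(B) = a + d = 0 + 5 = 5.
det(B) = a*d - b*c = (0)*(5) - (0)*(0) = 0 - 0 = 0.
Characteristic equation: λ² - (5)λ + (0) = 0.
Discriminant = (5)² - 4*(0) = 25 - 0 = 25.
λ = (5 ± √25) / 2 = (5 ± 5) / 2 = 0, 5.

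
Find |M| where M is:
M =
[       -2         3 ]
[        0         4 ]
det(M) = -8

For a 2×2 matrix [[a, b], [c, d]], det = a*d - b*c.
det(M) = (-2)*(4) - (3)*(0) = -8 - 0 = -8.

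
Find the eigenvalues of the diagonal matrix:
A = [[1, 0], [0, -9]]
λ₁ = 1, λ₂ = -9

The characteristic polynomial of A is det(A - λI) = (1 - λ)(-9 - λ) = 0.
The roots are λ = 1 and λ = -9, so the eigenvalues are the diagonal entries.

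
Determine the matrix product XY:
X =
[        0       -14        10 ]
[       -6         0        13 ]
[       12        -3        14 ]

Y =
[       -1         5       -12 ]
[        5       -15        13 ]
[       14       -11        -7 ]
XY =
[       70       100      -252 ]
[      188      -173       -19 ]
[      169       -49      -281 ]

Matrix multiplication: (XY)[i][j] = sum over k of X[i][k] * Y[k][j].
  (XY)[0][0] = (0)*(-1) + (-14)*(5) + (10)*(14) = 70
  (XY)[0][1] = (0)*(5) + (-14)*(-15) + (10)*(-11) = 100
  (XY)[0][2] = (0)*(-12) + (-14)*(13) + (10)*(-7) = -252
  (XY)[1][0] = (-6)*(-1) + (0)*(5) + (13)*(14) = 188
  (XY)[1][1] = (-6)*(5) + (0)*(-15) + (13)*(-11) = -173
  (XY)[1][2] = (-6)*(-12) + (0)*(13) + (13)*(-7) = -19
  (XY)[2][0] = (12)*(-1) + (-3)*(5) + (14)*(14) = 169
  (XY)[2][1] = (12)*(5) + (-3)*(-15) + (14)*(-11) = -49
  (XY)[2][2] = (12)*(-12) + (-3)*(13) + (14)*(-7) = -281
XY =
[       70       100      -252 ]
[      188      -173       -19 ]
[      169       -49      -281 ]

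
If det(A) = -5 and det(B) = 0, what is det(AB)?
0

Use the multiplicative property of determinants: det(AB) = det(A)*det(B).
det(AB) = (-5)*(0) = 0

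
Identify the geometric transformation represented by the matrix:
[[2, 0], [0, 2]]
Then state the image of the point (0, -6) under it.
uniform scaling by factor 2; image of (0, -6) is (0, -12)

This is a diagonal matrix with equal entries 2, so it scales both axes by the same factor 2.
The matrix [[2, 0], [0, 2]] represents: uniform scaling by factor 2.
Applying it to (0, -6): [2·0 + 0·-6, 0·0 + 2·-6] = (0, -12).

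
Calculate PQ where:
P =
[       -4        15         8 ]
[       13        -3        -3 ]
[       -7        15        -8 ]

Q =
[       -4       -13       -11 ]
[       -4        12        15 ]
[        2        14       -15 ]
PQ =
[      -28       344       149 ]
[      -46      -247      -143 ]
[      -48       159       422 ]

Matrix multiplication: (PQ)[i][j] = sum over k of P[i][k] * Q[k][j].
  (PQ)[0][0] = (-4)*(-4) + (15)*(-4) + (8)*(2) = -28
  (PQ)[0][1] = (-4)*(-13) + (15)*(12) + (8)*(14) = 344
  (PQ)[0][2] = (-4)*(-11) + (15)*(15) + (8)*(-15) = 149
  (PQ)[1][0] = (13)*(-4) + (-3)*(-4) + (-3)*(2) = -46
  (PQ)[1][1] = (13)*(-13) + (-3)*(12) + (-3)*(14) = -247
  (PQ)[1][2] = (13)*(-11) + (-3)*(15) + (-3)*(-15) = -143
  (PQ)[2][0] = (-7)*(-4) + (15)*(-4) + (-8)*(2) = -48
  (PQ)[2][1] = (-7)*(-13) + (15)*(12) + (-8)*(14) = 159
  (PQ)[2][2] = (-7)*(-11) + (15)*(15) + (-8)*(-15) = 422
PQ =
[      -28       344       149 ]
[      -46      -247      -143 ]
[      -48       159       422 ]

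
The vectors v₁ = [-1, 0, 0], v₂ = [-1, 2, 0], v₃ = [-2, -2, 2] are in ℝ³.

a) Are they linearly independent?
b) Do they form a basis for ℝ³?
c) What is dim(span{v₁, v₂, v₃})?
Yes independent, yes basis, dim = 3

Stack v₁, v₂, v₃ as rows of a 3×3 matrix.
[[-1, 0, 0]; [-1, 2, 0]; [-2, -2, 2]] is already lower triangular with nonzero diagonal entries (-1, 2, 2), so its determinant is the product of the diagonal entries, det = (-1)·(2)·(2) = -4 ≠ 0, and the rows are linearly independent.
Three linearly independent vectors in ℝ³ form a basis for ℝ³, so dim(span{v₁,v₂,v₃}) = 3.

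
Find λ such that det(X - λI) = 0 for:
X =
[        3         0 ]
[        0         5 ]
λ = 3, 5

Solve det(X - λI) = 0. For a 2×2 matrix the characteristic equation is λ² - (trace)λ + det = 0.
trace(X) = a + d = 3 + 5 = 8.
det(X) = a*d - b*c = (3)*(5) - (0)*(0) = 15 - 0 = 15.
Characteristic equation: λ² - (8)λ + (15) = 0.
Discriminant = (8)² - 4*(15) = 64 - 60 = 4.
λ = (8 ± √4) / 2 = (8 ± 2) / 2 = 3, 5.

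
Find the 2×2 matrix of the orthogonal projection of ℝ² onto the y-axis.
[[0, 0], [0, 1]]

The orthogonal projection onto the line spanned by a nonzero vector u = (a, b) has matrix P = (u uᵀ) / (uᵀ u) = (1/(a² + b²)) · [[a², ab], [ab, b²]].
Here u = (0, 1), so a² + b² = 0 + 1 = 1.
P = (1/1) · [[0, 0], [0, 1]] = [[0, 0], [0, 1]].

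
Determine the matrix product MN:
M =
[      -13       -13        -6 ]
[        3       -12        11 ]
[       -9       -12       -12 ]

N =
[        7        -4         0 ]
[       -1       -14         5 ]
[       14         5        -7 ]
MN =
[     -162       204       -23 ]
[      187       211      -137 ]
[     -219       144        24 ]

Matrix multiplication: (MN)[i][j] = sum over k of M[i][k] * N[k][j].
  (MN)[0][0] = (-13)*(7) + (-13)*(-1) + (-6)*(14) = -162
  (MN)[0][1] = (-13)*(-4) + (-13)*(-14) + (-6)*(5) = 204
  (MN)[0][2] = (-13)*(0) + (-13)*(5) + (-6)*(-7) = -23
  (MN)[1][0] = (3)*(7) + (-12)*(-1) + (11)*(14) = 187
  (MN)[1][1] = (3)*(-4) + (-12)*(-14) + (11)*(5) = 211
  (MN)[1][2] = (3)*(0) + (-12)*(5) + (11)*(-7) = -137
  (MN)[2][0] = (-9)*(7) + (-12)*(-1) + (-12)*(14) = -219
  (MN)[2][1] = (-9)*(-4) + (-12)*(-14) + (-12)*(5) = 144
  (MN)[2][2] = (-9)*(0) + (-12)*(5) + (-12)*(-7) = 24
MN =
[     -162       204       -23 ]
[      187       211      -137 ]
[     -219       144        24 ]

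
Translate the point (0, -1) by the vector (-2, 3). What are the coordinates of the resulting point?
(-2, 2)

Translation by (-2, 3):
x' = 0 + -2 = -2
y' = -1 + 3 = 2
Homogeneous matrix: [[1, 0, -2], [0, 1, 3], [0, 0, 1]]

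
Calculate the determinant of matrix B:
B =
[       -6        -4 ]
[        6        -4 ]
det(B) = 48

For a 2×2 matrix [[a, b], [c, d]], det = a*d - b*c.
det(B) = (-6)*(-4) - (-4)*(6) = 24 + 24 = 48.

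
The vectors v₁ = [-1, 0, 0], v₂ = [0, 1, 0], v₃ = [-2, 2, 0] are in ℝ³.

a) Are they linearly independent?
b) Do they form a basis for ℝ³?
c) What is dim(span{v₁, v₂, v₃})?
Not independent, not a basis, dim(span) = 2

Check whether v₃ can be written as a linear combination of v₁ and v₂.
v₃ = (2)·v₁ + (2)·v₂ = [-2, 2, 0], so the three vectors are linearly dependent.
Thus they do not form a basis for ℝ³, and dim(span{v₁, v₂, v₃}) = 2 (spanned by v₁ and v₂).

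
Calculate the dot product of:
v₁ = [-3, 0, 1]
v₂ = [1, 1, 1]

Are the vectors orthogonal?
-2, No

The dot product is the sum of products of corresponding components.
v₁·v₂ = (-3)*(1) + (0)*(1) + (1)*(1) = -3 + 0 + 1 = -2.
Two vectors are orthogonal iff their dot product is 0; here the dot product is -2, so the vectors are not orthogonal.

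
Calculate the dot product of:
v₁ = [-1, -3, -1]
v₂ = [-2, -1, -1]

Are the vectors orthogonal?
6, No

The dot product is the sum of products of corresponding components.
v₁·v₂ = (-1)*(-2) + (-3)*(-1) + (-1)*(-1) = 2 + 3 + 1 = 6.
Two vectors are orthogonal iff their dot product is 0; here the dot product is 6, so the vectors are not orthogonal.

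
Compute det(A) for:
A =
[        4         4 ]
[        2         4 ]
det(A) = 8

For a 2×2 matrix [[a, b], [c, d]], det = a*d - b*c.
det(A) = (4)*(4) - (4)*(2) = 16 - 8 = 8.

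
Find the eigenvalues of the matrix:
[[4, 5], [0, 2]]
λ = 2 and λ = 4

Characteristic equation: det(A - λI) = 0
λ² - (trace)λ + (det) = 0
λ² - (6)λ + (8) = 0
λ² - 6λ + 8 = 0
Solving: λ = 2, 4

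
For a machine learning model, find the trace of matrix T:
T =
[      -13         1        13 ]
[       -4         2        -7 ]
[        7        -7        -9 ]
tr(T) = -13 + 2 - 9 = -20

The trace of a square matrix is the sum of its diagonal entries.
Diagonal entries of T: T[0][0] = -13, T[1][1] = 2, T[2][2] = -9.
tr(T) = -13 + 2 - 9 = -20.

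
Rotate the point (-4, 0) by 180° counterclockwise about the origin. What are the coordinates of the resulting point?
(4, 0)

Rotation matrix R(θ) = [[cos θ, -sin θ], [sin θ, cos θ]]; for θ = 180°:
R = [[-1, 0], [0, -1]]
Result: R × [-4, 0]ᵀ = [-1·-4 + (0)·0, 0·-4 + (-1)·0]ᵀ = (4, 0)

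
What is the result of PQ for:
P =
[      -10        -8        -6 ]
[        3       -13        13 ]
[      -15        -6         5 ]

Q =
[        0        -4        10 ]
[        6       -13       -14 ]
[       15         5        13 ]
PQ =
[     -138       114       -66 ]
[      117       222       381 ]
[       39       163        -1 ]

Matrix multiplication: (PQ)[i][j] = sum over k of P[i][k] * Q[k][j].
  (PQ)[0][0] = (-10)*(0) + (-8)*(6) + (-6)*(15) = -138
  (PQ)[0][1] = (-10)*(-4) + (-8)*(-13) + (-6)*(5) = 114
  (PQ)[0][2] = (-10)*(10) + (-8)*(-14) + (-6)*(13) = -66
  (PQ)[1][0] = (3)*(0) + (-13)*(6) + (13)*(15) = 117
  (PQ)[1][1] = (3)*(-4) + (-13)*(-13) + (13)*(5) = 222
  (PQ)[1][2] = (3)*(10) + (-13)*(-14) + (13)*(13) = 381
  (PQ)[2][0] = (-15)*(0) + (-6)*(6) + (5)*(15) = 39
  (PQ)[2][1] = (-15)*(-4) + (-6)*(-13) + (5)*(5) = 163
  (PQ)[2][2] = (-15)*(10) + (-6)*(-14) + (5)*(13) = -1
PQ =
[     -138       114       -66 ]
[      117       222       381 ]
[       39       163        -1 ]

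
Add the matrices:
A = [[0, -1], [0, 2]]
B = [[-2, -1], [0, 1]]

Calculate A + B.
[[-2, -2], [0, 3]]

Add corresponding elements:
(0)+(-2)=-2
(-1)+(-1)=-2
(0)+(0)=0
(2)+(1)=3
A + B = [[-2, -2], [0, 3]]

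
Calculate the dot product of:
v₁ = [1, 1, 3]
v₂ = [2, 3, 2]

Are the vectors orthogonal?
11, No

The dot product is the sum of products of corresponding components.
v₁·v₂ = (1)*(2) + (1)*(3) + (3)*(2) = 2 + 3 + 6 = 11.
Two vectors are orthogonal iff their dot product is 0; here the dot product is 11, so the vectors are not orthogonal.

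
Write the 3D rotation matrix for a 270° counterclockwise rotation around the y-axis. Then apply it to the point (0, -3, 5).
R = [[0, 0, -1], [0, 1, 0], [1, 0, 0]]; R·(0, -3, 5) = (-5, -3, 0)

Rotation matrix for 270° around y-axis:
cos(270°) = 0, sin(270°) = -1
R = [[0, 0, -1], [0, 1, 0], [1, 0, 0]]
Apply to (0, -3, 5): R·[0, -3, 5]ᵀ = (-5, -3, 0)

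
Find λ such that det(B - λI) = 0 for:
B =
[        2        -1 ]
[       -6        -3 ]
λ = -4, 3

Solve det(B - λI) = 0. For a 2×2 matrix the characteristic equation is λ² - (trace)λ + det = 0.
trace(B) = a + d = 2 - 3 = -1.
det(B) = a*d - b*c = (2)*(-3) - (-1)*(-6) = -6 - 6 = -12.
Characteristic equation: λ² - (-1)λ + (-12) = 0.
Discriminant = (-1)² - 4*(-12) = 1 + 48 = 49.
λ = (-1 ± √49) / 2 = (-1 ± 7) / 2 = -4, 3.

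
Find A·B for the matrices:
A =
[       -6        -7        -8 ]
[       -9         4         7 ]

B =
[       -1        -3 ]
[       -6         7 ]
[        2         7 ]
AB =
[       32       -87 ]
[       -1       104 ]

Matrix multiplication: (AB)[i][j] = sum over k of A[i][k] * B[k][j].
  (AB)[0][0] = (-6)*(-1) + (-7)*(-6) + (-8)*(2) = 32
  (AB)[0][1] = (-6)*(-3) + (-7)*(7) + (-8)*(7) = -87
  (AB)[1][0] = (-9)*(-1) + (4)*(-6) + (7)*(2) = -1
  (AB)[1][1] = (-9)*(-3) + (4)*(7) + (7)*(7) = 104
AB =
[       32       -87 ]
[       -1       104 ]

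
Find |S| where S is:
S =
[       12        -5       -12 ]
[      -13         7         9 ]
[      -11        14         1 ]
det(S) = 262

Expand along row 0 (cofactor expansion): det(S) = a*(e*i - f*h) - b*(d*i - f*g) + c*(d*h - e*g), where the 3×3 is [[a, b, c], [d, e, f], [g, h, i]].
Minor M_00 = (7)*(1) - (9)*(14) = 7 - 126 = -119.
Minor M_01 = (-13)*(1) - (9)*(-11) = -13 + 99 = 86.
Minor M_02 = (-13)*(14) - (7)*(-11) = -182 + 77 = -105.
det(S) = (12)*(-119) - (-5)*(86) + (-12)*(-105) = -1428 + 430 + 1260 = 262.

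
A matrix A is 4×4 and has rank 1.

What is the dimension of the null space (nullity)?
3

The rank-nullity theorem for an m×n matrix states:
rank(A) + nullity(A) = n (the number of columns).
Here n = 4 and rank(A) = 1, so nullity(A) = 4 - 1 = 3.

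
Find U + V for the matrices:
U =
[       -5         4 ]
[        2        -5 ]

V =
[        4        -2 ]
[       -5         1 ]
U + V =
[       -1         2 ]
[       -3        -4 ]

Matrix addition is elementwise: (U+V)[i][j] = U[i][j] + V[i][j].
  (U+V)[0][0] = (-5) + (4) = -1
  (U+V)[0][1] = (4) + (-2) = 2
  (U+V)[1][0] = (2) + (-5) = -3
  (U+V)[1][1] = (-5) + (1) = -4
U + V =
[       -1         2 ]
[       -3        -4 ]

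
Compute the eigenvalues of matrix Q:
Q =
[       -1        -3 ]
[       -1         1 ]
λ = -2, 2

Solve det(Q - λI) = 0. For a 2×2 matrix the characteristic equation is λ² - (trace)λ + det = 0.
trace(Q) = a + d = -1 + 1 = 0.
det(Q) = a*d - b*c = (-1)*(1) - (-3)*(-1) = -1 - 3 = -4.
Characteristic equation: λ² - (0)λ + (-4) = 0.
Discriminant = (0)² - 4*(-4) = 0 + 16 = 16.
λ = (0 ± √16) / 2 = (0 ± 4) / 2 = -2, 2.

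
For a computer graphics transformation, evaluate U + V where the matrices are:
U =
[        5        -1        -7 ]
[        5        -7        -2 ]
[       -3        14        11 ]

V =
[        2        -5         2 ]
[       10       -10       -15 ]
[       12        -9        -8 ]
U + V =
[        7        -6        -5 ]
[       15       -17       -17 ]
[        9         5         3 ]

Matrix addition is elementwise: (U+V)[i][j] = U[i][j] + V[i][j].
  (U+V)[0][0] = (5) + (2) = 7
  (U+V)[0][1] = (-1) + (-5) = -6
  (U+V)[0][2] = (-7) + (2) = -5
  (U+V)[1][0] = (5) + (10) = 15
  (U+V)[1][1] = (-7) + (-10) = -17
  (U+V)[1][2] = (-2) + (-15) = -17
  (U+V)[2][0] = (-3) + (12) = 9
  (U+V)[2][1] = (14) + (-9) = 5
  (U+V)[2][2] = (11) + (-8) = 3
U + V =
[        7        -6        -5 ]
[       15       -17       -17 ]
[        9         5         3 ]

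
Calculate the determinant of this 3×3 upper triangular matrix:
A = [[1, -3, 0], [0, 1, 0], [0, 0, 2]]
2

The determinant of a triangular matrix is the product of its diagonal entries (the off-diagonal entries above the diagonal do not affect it).
det(A) = (1) * (1) * (2) = 2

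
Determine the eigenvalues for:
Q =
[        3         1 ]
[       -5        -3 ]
λ = -2, 2

Solve det(Q - λI) = 0. For a 2×2 matrix the characteristic equation is λ² - (trace)λ + det = 0.
trace(Q) = a + d = 3 - 3 = 0.
det(Q) = a*d - b*c = (3)*(-3) - (1)*(-5) = -9 + 5 = -4.
Characteristic equation: λ² - (0)λ + (-4) = 0.
Discriminant = (0)² - 4*(-4) = 0 + 16 = 16.
λ = (0 ± √16) / 2 = (0 ± 4) / 2 = -2, 2.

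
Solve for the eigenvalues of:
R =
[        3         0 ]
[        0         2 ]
λ = 2, 3

Solve det(R - λI) = 0. For a 2×2 matrix the characteristic equation is λ² - (trace)λ + det = 0.
trace(R) = a + d = 3 + 2 = 5.
det(R) = a*d - b*c = (3)*(2) - (0)*(0) = 6 - 0 = 6.
Characteristic equation: λ² - (5)λ + (6) = 0.
Discriminant = (5)² - 4*(6) = 25 - 24 = 1.
λ = (5 ± √1) / 2 = (5 ± 1) / 2 = 2, 3.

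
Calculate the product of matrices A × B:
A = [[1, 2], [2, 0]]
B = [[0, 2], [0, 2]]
[[0, 6], [0, 4]]

Matrix multiplication:
C[0][0] = 1×0 + 2×0 = 0
C[0][1] = 1×2 + 2×2 = 6
C[1][0] = 2×0 + 0×0 = 0
C[1][1] = 2×2 + 0×2 = 4
Result: [[0, 6], [0, 4]]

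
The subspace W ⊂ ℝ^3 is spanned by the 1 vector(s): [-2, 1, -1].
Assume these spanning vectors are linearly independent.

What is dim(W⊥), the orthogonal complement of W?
dim(W⊥) = 2

For any subspace W of ℝ^n, dim(W) + dim(W⊥) = n (the whole-space dimension).
Here the given 1 vectors are linearly independent, so dim(W) = 1.
Thus dim(W⊥) = n - dim(W) = 3 - 1 = 2.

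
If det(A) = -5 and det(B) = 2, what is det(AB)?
-10

Use the multiplicative property of determinants: det(AB) = det(A)*det(B).
det(AB) = (-5)*(2) = -10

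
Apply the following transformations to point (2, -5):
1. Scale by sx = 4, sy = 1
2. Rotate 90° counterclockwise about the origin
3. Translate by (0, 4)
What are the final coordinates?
(5, 12)

Step 1: Scale → (8, -5)
Step 2: Rotate 90° → (5, 8)
Step 3: Translate → (5, 12)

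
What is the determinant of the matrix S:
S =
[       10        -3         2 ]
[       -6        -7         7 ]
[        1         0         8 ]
det(S) = -711

Expand along row 0 (cofactor expansion): det(S) = a*(e*i - f*h) - b*(d*i - f*g) + c*(d*h - e*g), where the 3×3 is [[a, b, c], [d, e, f], [g, h, i]].
Minor M_00 = (-7)*(8) - (7)*(0) = -56 - 0 = -56.
Minor M_01 = (-6)*(8) - (7)*(1) = -48 - 7 = -55.
Minor M_02 = (-6)*(0) - (-7)*(1) = 0 + 7 = 7.
det(S) = (10)*(-56) - (-3)*(-55) + (2)*(7) = -560 - 165 + 14 = -711.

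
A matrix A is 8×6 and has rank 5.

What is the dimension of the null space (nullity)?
1

The rank-nullity theorem for an m×n matrix states:
rank(A) + nullity(A) = n (the number of columns).
Here n = 6 and rank(A) = 5, so nullity(A) = 6 - 5 = 1.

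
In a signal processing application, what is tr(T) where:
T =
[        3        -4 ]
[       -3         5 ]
tr(T) = 3 + 5 = 8

The trace of a square matrix is the sum of its diagonal entries.
Diagonal entries of T: T[0][0] = 3, T[1][1] = 5.
tr(T) = 3 + 5 = 8.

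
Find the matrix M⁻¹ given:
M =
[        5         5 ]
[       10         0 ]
det(M) = -50
M⁻¹ =
[        0      1/10 ]
[      1/5     -1/10 ]

For a 2×2 matrix M = [[a, b], [c, d]] with det(M) ≠ 0, M⁻¹ = (1/det(M)) * [[d, -b], [-c, a]].
det(M) = (5)*(0) - (5)*(10) = 0 - 50 = -50.
M⁻¹ = (1/-50) * [[0, -5], [-10, 5]].
Dividing each entry by -50 and reducing:
M⁻¹ =
[        0      1/10 ]
[      1/5     -1/10 ]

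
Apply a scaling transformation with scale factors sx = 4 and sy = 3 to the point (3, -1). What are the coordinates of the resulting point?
(12, -3)

Scaling matrix:
[[4, 0], [0, 3]]
Result: (3 × 4, -1 × 3) = (12, -3)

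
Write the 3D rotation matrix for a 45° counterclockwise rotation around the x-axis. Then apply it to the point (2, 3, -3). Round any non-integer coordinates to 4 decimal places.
R = [[1, 0, 0], [0, √2/2, -√2/2], [0, √2/2, √2/2]]; R·(2, 3, -3) = (2.0000, 4.2426, 0.0000)

Rotation matrix for 45° around x-axis:
cos(45°) = √2/2, sin(45°) = √2/2
R = [[1, 0, 0], [0, √2/2, -√2/2], [0, √2/2, √2/2]]
Apply to (2, 3, -3): R·[2, 3, -3]ᵀ = (2.0000, 4.2426, 0.0000)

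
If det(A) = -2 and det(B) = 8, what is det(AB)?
-16

Use the multiplicative property of determinants: det(AB) = det(A)*det(B).
det(AB) = (-2)*(8) = -16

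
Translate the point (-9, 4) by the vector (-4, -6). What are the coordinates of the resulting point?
(-13, -2)

Translation by (-4, -6):
x' = -9 + -4 = -13
y' = 4 + -6 = -2
Homogeneous matrix: [[1, 0, -4], [0, 1, -6], [0, 0, 1]]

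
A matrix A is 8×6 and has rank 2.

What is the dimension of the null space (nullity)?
4

The rank-nullity theorem for an m×n matrix states:
rank(A) + nullity(A) = n (the number of columns).
Here n = 6 and rank(A) = 2, so nullity(A) = 6 - 2 = 4.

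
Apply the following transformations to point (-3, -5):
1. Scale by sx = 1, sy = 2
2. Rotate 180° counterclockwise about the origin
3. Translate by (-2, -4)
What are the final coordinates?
(1, 6)

Step 1: Scale → (-3, -10)
Step 2: Rotate 180° → (3, 10)
Step 3: Translate → (1, 6)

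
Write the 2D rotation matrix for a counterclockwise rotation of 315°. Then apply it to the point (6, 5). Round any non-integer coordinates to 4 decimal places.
R = [[√2/2, √2/2], [-√2/2, √2/2]]; R·(6, 5) = (7.7782, -0.7071)

Rotation matrix formula: R(θ) = [[cos θ, -sin θ], [sin θ, cos θ]]
For θ = 315°:
cos(315°) = √2/2
sin(315°) = -√2/2
R = [[√2/2, √2/2], [-√2/2, √2/2]]
Apply to (6, 5): [√2/2·6 + (√2/2)·5, -√2/2·6 + √2/2·5] = (7.7782, -0.7071)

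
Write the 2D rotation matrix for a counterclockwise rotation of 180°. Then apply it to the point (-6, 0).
R = [[-1, 0], [0, -1]]; R·(-6, 0) = (6, 0)

Rotation matrix formula: R(θ) = [[cos θ, -sin θ], [sin θ, cos θ]]
For θ = 180°:
cos(180°) = -1
sin(180°) = 0
R = [[-1, 0], [0, -1]]
Apply to (-6, 0): [-1·-6 + (0)·0, 0·-6 + -1·0] = (6, 0)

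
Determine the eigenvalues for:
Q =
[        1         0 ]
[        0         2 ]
λ = 1, 2

Solve det(Q - λI) = 0. For a 2×2 matrix the characteristic equation is λ² - (trace)λ + det = 0.
trace(Q) = a + d = 1 + 2 = 3.
det(Q) = a*d - b*c = (1)*(2) - (0)*(0) = 2 - 0 = 2.
Characteristic equation: λ² - (3)λ + (2) = 0.
Discriminant = (3)² - 4*(2) = 9 - 8 = 1.
λ = (3 ± √1) / 2 = (3 ± 1) / 2 = 1, 2.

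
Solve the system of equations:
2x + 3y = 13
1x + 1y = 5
x = 2, y = 3

Use elimination (row reduction):
Equation 1: 2x + 3y = 13.
Equation 2: 1x + 1y = 5.
Multiply Eq1 by 1 and Eq2 by 2: 2x + 3y = 13;  2x + 2y = 10.
Subtract: (-1)y = -3, so y = 3.
Back-substitute into Eq1: 2x + 3*(3) = 13, so x = 2.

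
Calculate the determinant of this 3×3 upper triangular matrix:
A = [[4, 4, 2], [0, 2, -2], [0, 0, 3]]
24

The determinant of a triangular matrix is the product of its diagonal entries (the off-diagonal entries above the diagonal do not affect it).
det(A) = (4) * (2) * (3) = 24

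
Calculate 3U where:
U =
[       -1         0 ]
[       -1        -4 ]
3U =
[       -3         0 ]
[       -3       -12 ]

Scalar multiplication is elementwise: (3U)[i][j] = 3 * U[i][j].
  (3U)[0][0] = 3 * (-1) = -3
  (3U)[0][1] = 3 * (0) = 0
  (3U)[1][0] = 3 * (-1) = -3
  (3U)[1][1] = 3 * (-4) = -12
3U =
[       -3         0 ]
[       -3       -12 ]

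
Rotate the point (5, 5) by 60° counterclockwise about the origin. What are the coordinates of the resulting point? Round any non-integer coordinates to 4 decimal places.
(-1.8301, 6.8301)

Rotation matrix R(θ) = [[cos θ, -sin θ], [sin θ, cos θ]]; for θ = 60°:
R = [[1/2, -√3/2], [√3/2, 1/2]]
Result: R × [5, 5]ᵀ = [1/2·5 + (-√3/2)·5, √3/2·5 + (1/2)·5]ᵀ = (-1.8301, 6.8301)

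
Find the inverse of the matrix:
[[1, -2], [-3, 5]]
[[-5, -2], [-3, -1]]

For [[a,b],[c,d]], inverse = (1/det)·[[d,-b],[-c,a]]
det = 1·5 - -2·-3 = -1
Inverse = (1/-1)·[[5, 2], [3, 1]]
        = [[-5, -2], [-3, -1]]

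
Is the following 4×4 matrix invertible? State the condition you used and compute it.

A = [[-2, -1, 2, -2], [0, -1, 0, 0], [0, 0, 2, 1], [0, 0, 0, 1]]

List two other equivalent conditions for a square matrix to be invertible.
Yes, invertible; det(A) = 4 ≠ 0. Equivalent conditions: rank(A) = 4; Ax = 0 has only the trivial solution; 0 is not an eigenvalue; the columns of A are linearly independent.

To check invertibility, compute det(A).
The given matrix is triangular, so det(A) equals the product of its diagonal entries = 4 ≠ 0.
Since det(A) ≠ 0, A is invertible.
Equivalent conditions for a square matrix A to be invertible:
- rank(A) = 4 (full rank).
- The homogeneous system Ax = 0 has only the trivial solution x = 0.
- 0 is not an eigenvalue of A.
- The columns (equivalently rows) of A are linearly independent.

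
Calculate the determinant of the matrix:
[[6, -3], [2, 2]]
18

For a 2×2 matrix [[a, b], [c, d]], det = ad - bc
det = (6)(2) - (-3)(2) = 12 - -6 = 18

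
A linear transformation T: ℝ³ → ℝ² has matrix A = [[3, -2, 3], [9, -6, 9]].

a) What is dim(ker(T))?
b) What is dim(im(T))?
dim(ker) = 2, dim(im) = 1

Observe that row 2 = 3 × row 1 (so the rows are linearly dependent).
Thus rank(A) = 1 (only one linearly independent row).
dim(im(T)) = rank(A) = 1.
By the rank-nullity theorem applied to T: ℝ³ → ℝ², rank(A) + nullity(A) = 3 (the domain dimension), so dim(ker(T)) = 3 - 1 = 2.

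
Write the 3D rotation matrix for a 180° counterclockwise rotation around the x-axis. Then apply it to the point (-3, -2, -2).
R = [[1, 0, 0], [0, -1, 0], [0, 0, -1]]; R·(-3, -2, -2) = (-3, 2, 2)

Rotation matrix for 180° around x-axis:
cos(180°) = -1, sin(180°) = 0
R = [[1, 0, 0], [0, -1, 0], [0, 0, -1]]
Apply to (-3, -2, -2): R·[-3, -2, -2]ᵀ = (-3, 2, 2)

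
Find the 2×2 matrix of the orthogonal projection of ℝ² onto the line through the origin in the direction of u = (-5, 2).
[[25/29, -10/29], [-10/29, 4/29]]

The orthogonal projection onto the line spanned by a nonzero vector u = (a, b) has matrix P = (u uᵀ) / (uᵀ u) = (1/(a² + b²)) · [[a², ab], [ab, b²]].
Here u = (-5, 2), so a² + b² = 25 + 4 = 29.
P = (1/29) · [[25, -10], [-10, 4]] = [[25/29, -10/29], [-10/29, 4/29]].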